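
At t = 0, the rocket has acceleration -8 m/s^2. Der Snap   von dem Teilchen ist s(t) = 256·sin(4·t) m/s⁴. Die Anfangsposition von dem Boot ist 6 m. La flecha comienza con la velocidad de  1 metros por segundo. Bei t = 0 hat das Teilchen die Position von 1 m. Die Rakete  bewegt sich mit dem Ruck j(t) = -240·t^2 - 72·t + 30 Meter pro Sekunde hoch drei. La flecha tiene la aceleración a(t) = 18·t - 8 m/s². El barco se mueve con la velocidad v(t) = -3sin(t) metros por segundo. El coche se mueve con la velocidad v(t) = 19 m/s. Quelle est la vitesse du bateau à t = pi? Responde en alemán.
Mit v(t) = -3·sin(t) und Einsetzen von t = pi, finden wir v = 0.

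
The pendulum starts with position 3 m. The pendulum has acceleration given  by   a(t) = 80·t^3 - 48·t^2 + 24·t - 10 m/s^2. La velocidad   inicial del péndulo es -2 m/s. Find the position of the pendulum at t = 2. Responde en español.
Partiendo de la aceleración a(t) = 80·t^3 - 48·t^2 + 24·t - 10, tomamos 2 antiderivadas. La antiderivada de la aceleración es la velocidad. Usando v(0) = -2, obtenemos v(t) = 20·t^4 - 16·t^3 + 12·t^2 - 10·t - 2. La integral de la velocidad es la posición. Usando x(0) = 3, obtenemos x(t) = 4·t^5 - 4·t^4 + 4·t^3 - 5·t^2 - 2·t + 3. De la ecuación de la posición x(t) = 4·t^5 - 4·t^4 + 4·t^3 - 5·t^2 - 2·t + 3, sustituimos t = 2 para obtener x = 75.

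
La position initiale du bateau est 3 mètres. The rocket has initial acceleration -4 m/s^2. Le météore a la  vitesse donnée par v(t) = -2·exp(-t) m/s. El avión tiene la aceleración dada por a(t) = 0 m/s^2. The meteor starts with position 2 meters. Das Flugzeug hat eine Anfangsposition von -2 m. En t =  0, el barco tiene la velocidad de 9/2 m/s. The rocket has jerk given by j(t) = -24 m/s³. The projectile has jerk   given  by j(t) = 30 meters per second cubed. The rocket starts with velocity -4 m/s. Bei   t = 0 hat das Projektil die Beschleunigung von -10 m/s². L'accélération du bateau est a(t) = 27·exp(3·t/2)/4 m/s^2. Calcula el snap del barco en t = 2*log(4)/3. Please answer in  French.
Pour résoudre ceci, nous devons prendre 2 dérivées de notre équation de l'accélération a(t) = 27·exp(3·t/2)/4. La dérivée de l'accélération donne le jerk: j(t) = 81·exp(3·t/2)/8. En prenant d/dt de j(t), nous trouvons s(t) = 243·exp(3·t/2)/16. Nous avons le snap s(t) = 243·exp(3·t/2)/16. En substituant t = 2*log(4)/3: s(2*log(4)/3) = 243/4.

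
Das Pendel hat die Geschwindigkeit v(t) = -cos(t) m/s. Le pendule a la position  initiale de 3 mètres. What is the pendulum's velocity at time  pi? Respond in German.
Wir haben die Geschwindigkeit v(t) = -cos(t). Durch Einsetzen von t = pi: v(pi) = 1.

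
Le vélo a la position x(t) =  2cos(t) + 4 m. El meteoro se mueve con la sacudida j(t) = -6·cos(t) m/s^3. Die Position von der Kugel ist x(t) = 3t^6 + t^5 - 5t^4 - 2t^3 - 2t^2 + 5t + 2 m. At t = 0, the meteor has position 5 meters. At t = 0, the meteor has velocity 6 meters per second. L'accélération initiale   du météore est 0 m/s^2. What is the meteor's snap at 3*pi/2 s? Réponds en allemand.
Ausgehend von dem Ruck j(t) = -6·cos(t), nehmen wir 1 Ableitung. Die Ableitung von dem Ruck ergibt den Snap: s(t) = 6·sin(t). Aus der Gleichung für den Snap s(t) = 6·sin(t), setzen wir t = 3*pi/2 ein und erhalten s = -6.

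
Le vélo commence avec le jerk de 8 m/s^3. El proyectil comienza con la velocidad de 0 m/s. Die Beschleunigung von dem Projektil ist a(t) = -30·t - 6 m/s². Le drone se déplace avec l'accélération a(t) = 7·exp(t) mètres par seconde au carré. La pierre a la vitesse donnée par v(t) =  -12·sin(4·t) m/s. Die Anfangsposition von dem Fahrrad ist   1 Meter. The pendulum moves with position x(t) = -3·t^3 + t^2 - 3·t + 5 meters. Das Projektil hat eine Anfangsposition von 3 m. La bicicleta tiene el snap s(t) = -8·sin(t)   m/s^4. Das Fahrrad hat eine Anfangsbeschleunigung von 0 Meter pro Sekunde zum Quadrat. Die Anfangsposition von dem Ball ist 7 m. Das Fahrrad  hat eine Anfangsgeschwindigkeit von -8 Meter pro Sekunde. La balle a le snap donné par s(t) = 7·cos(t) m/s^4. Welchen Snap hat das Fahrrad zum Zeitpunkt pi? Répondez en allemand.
Mit s(t) = -8·sin(t) und Einsetzen von t = pi, finden wir s = 0.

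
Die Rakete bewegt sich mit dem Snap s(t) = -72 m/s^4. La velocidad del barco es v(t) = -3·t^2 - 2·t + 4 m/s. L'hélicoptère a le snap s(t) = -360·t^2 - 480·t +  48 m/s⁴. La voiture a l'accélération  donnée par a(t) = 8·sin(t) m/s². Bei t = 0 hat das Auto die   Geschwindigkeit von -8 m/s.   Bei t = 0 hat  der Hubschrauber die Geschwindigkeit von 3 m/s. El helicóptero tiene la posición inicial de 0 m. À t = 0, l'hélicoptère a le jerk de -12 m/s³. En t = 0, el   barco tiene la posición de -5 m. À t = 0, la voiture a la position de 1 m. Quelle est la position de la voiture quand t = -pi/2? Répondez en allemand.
Wir müssen unsere Gleichung für die Beschleunigung a(t) = 8·sin(t) 2-mal integrieren. Die Stammfunktion von der Beschleunigung ist die Geschwindigkeit. Mit v(0) = -8 erhalten wir v(t) = -8·cos(t). Das Integral von der Geschwindigkeit, mit x(0) = 1, ergibt die Position: x(t) = 1 - 8·sin(t). Wir haben die Position x(t) = 1 - 8·sin(t). Durch Einsetzen von t = -pi/2: x(-pi/2) = 9.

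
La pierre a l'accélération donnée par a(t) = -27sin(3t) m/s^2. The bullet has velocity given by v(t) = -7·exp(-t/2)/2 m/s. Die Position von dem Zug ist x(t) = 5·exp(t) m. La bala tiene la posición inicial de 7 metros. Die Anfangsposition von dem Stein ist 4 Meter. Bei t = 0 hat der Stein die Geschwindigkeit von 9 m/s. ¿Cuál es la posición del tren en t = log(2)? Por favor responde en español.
De la ecuación de la posición x(t) = 5·exp(t), sustituimos t = log(2) para obtener x = 10.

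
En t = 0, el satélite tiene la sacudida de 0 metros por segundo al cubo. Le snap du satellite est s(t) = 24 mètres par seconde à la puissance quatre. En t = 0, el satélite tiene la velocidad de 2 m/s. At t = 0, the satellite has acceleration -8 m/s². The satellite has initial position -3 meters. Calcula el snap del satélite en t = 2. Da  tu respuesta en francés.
De l'équation du snap s(t) = 24, nous substituons t = 2 pour obtenir s = 24.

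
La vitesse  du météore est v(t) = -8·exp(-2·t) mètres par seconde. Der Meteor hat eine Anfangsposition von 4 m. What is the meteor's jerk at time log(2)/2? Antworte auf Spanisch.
Partiendo de la velocidad v(t) = -8·exp(-2·t), tomamos 2 derivadas. La derivada de la velocidad da la aceleración: a(t) = 16·exp(-2·t). Tomando d/dt de a(t), encontramos j(t) = -32·exp(-2·t). De la ecuación de la sacudida j(t) = -32·exp(-2·t), sustituimos t = log(2)/2 para obtener j = -16.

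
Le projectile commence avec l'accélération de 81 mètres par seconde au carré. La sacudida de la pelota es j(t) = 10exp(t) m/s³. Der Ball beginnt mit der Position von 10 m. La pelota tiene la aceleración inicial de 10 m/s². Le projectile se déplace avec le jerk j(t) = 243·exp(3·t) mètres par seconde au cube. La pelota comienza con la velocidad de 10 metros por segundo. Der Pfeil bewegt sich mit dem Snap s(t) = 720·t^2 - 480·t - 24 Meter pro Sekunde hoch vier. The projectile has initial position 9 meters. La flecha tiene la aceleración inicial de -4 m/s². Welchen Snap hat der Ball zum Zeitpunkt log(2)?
Um dies zu lösen, müssen wir 1 Ableitung unserer Gleichung für den Ruck j(t) = 10·exp(t) nehmen. Durch Ableiten von dem Ruck erhalten wir den Snap: s(t) = 10·exp(t). Aus der Gleichung für den Snap s(t) = 10·exp(t), setzen wir t = log(2) ein und erhalten s = 20.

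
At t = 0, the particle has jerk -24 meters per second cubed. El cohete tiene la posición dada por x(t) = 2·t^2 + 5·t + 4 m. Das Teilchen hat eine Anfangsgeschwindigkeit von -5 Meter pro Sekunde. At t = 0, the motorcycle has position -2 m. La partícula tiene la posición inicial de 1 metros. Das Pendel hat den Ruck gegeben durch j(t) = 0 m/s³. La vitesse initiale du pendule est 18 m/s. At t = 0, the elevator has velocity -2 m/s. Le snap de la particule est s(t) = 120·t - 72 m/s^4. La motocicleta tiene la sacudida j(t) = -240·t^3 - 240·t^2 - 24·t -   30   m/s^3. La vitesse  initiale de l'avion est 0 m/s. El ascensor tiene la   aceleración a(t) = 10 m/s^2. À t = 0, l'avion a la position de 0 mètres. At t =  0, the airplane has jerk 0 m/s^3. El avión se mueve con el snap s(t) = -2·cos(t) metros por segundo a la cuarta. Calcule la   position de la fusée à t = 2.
De l'équation de la position x(t) = 2·t^2 + 5·t + 4, nous substituons t = 2 pour obtenir x = 22.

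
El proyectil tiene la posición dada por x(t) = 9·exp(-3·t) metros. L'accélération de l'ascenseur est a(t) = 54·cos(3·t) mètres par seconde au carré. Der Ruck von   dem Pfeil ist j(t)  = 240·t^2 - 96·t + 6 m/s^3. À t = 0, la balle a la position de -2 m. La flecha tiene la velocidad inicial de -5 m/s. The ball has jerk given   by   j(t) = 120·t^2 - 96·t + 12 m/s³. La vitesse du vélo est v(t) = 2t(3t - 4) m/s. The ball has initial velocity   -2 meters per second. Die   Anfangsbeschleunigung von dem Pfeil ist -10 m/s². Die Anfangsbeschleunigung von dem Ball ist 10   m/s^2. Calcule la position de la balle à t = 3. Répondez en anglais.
To solve this, we need to take 3 antiderivatives of our jerk equation j(t) = 120·t^2 - 96·t + 12. The antiderivative of jerk is acceleration. Using a(0) = 10, we get a(t) = 40·t^3 - 48·t^2 + 12·t + 10. The integral of acceleration is velocity. Using v(0) = -2, we get v(t) = 10·t^4 - 16·t^3 + 6·t^2 + 10·t - 2. Integrating velocity and using the initial condition x(0) = -2, we get x(t) = 2·t^5 - 4·t^4 + 2·t^3 + 5·t^2 - 2·t - 2. We have position x(t) = 2·t^5 - 4·t^4 + 2·t^3 + 5·t^2 - 2·t - 2. Substituting t = 3: x(3) = 253.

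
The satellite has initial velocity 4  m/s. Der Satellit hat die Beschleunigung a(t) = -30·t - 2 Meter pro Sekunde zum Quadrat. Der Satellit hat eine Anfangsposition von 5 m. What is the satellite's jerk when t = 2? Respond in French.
Nous devons dériver notre équation de l'accélération a(t) = -30·t - 2 1 fois. En prenant d/dt de a(t), nous trouvons j(t) = -30. Nous avons le jerk j(t) = -30. En substituant t = 2: j(2) = -30.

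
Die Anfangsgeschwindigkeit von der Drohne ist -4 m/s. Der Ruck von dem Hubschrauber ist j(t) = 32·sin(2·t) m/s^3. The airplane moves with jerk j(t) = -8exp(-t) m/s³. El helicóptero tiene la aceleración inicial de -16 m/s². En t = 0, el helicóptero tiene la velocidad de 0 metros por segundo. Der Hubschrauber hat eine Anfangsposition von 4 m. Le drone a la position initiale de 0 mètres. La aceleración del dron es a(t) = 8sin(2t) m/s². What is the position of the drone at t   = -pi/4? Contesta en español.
Debemos encontrar la integral de nuestra ecuación de la aceleración a(t) = 8·sin(2·t) 2 veces. La integral de la aceleración, con v(0) = -4, da la velocidad: v(t) = -4·cos(2·t). Integrando la velocidad y usando la condición inicial x(0) = 0, obtenemos x(t) = -2·sin(2·t). Tenemos la posición x(t) = -2·sin(2·t). Sustituyendo t = -pi/4: x(-pi/4) = 2.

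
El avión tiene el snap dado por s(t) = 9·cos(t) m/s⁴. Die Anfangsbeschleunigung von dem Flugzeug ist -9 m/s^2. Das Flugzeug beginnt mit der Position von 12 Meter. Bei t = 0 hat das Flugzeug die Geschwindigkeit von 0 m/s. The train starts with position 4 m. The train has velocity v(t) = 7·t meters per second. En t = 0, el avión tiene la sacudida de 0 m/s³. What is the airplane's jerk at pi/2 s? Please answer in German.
Wir müssen unsere Gleichung für den Snap s(t) = 9·cos(t) 1-mal integrieren. Die Stammfunktion von dem Snap ist der Ruck. Mit j(0) = 0 erhalten wir j(t) = 9·sin(t). Wir haben den Ruck j(t) = 9·sin(t). Durch Einsetzen von t = pi/2: j(pi/2) = 9.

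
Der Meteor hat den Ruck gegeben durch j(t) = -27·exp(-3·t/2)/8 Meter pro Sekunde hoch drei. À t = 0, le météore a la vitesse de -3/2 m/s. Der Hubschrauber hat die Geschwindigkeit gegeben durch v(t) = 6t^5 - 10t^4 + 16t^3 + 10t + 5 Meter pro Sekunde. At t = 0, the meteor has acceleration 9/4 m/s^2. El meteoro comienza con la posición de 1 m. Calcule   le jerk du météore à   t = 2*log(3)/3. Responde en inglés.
Using j(t) = -27·exp(-3·t/2)/8 and substituting t = 2*log(3)/3, we find j = -9/8.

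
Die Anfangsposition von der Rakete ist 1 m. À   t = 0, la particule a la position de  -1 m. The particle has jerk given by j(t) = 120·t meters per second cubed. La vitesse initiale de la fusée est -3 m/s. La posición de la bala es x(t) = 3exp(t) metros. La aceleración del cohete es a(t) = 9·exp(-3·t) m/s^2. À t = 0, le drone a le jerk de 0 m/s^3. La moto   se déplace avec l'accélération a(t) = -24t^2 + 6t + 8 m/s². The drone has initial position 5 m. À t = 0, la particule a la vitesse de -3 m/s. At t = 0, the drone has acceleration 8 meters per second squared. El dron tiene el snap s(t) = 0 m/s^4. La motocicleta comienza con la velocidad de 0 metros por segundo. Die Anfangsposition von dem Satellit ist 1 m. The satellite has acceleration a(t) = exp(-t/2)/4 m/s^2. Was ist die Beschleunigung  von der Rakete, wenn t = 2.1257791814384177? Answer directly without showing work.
Die Antwort ist 0.0152967794381545.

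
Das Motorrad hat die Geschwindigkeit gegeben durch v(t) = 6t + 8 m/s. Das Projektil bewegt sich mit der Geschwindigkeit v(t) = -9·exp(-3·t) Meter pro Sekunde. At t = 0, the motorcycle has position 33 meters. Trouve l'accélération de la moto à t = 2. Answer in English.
To solve this, we need to take 1 derivative of our velocity equation v(t) = 6·t + 8. Differentiating velocity, we get acceleration: a(t) = 6. Using a(t) = 6 and substituting t = 2, we find a = 6.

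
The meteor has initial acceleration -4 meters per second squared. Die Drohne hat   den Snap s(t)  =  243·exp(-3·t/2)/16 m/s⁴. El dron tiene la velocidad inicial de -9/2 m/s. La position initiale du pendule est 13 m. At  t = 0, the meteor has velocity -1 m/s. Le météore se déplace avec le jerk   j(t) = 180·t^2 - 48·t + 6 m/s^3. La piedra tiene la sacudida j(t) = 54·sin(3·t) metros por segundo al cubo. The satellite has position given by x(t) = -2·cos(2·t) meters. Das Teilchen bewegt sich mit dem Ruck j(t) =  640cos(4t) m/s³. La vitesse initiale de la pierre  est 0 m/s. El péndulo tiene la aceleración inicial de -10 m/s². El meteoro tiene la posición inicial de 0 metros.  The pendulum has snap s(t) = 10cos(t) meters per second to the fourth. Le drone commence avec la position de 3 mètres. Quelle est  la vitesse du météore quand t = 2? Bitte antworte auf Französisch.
En partant du jerk j(t) = 180·t^2 - 48·t + 6, nous prenons 2 intégrales. La primitive du jerk, avec a(0) = -4, donne l'accélération: a(t) = 60·t^3 - 24·t^2 + 6·t - 4. L'intégrale de l'accélération est la vitesse. En utilisant v(0) = -1, nous obtenons v(t) = 15·t^4 - 8·t^3 + 3·t^2 - 4·t - 1. De l'équation de la vitesse v(t) = 15·t^4 - 8·t^3 + 3·t^2 - 4·t - 1, nous substituons t = 2 pour obtenir v = 179.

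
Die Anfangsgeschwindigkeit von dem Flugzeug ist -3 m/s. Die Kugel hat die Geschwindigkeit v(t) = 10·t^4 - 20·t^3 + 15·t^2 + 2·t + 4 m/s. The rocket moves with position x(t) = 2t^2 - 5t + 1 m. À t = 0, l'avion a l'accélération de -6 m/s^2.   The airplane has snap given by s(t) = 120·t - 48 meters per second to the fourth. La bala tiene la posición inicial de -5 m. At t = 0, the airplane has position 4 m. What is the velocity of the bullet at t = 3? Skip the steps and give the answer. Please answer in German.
Bei t = 3, v = 415.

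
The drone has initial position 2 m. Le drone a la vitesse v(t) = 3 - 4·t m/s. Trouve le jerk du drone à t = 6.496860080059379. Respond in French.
En partant de la vitesse v(t) = 3 - 4·t, nous prenons 2 dérivées. En prenant d/dt de v(t), nous trouvons a(t) = -4. La dérivée de l'accélération donne le jerk: j(t) = 0. En utilisant j(t) = 0 et en substituant t = 6.496860080059379, nous trouvons j = 0.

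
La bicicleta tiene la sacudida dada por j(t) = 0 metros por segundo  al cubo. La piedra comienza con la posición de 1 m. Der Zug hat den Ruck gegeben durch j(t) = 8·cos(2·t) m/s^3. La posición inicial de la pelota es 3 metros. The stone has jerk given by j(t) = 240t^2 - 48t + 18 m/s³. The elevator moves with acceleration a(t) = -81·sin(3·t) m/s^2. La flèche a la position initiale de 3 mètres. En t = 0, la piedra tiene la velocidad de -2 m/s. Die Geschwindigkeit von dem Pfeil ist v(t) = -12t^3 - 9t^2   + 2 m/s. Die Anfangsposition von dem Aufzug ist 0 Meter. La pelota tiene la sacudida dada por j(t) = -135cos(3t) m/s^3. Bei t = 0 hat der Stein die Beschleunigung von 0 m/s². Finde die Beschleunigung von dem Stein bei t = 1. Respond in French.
Nous devons intégrer notre équation du jerk j(t) = 240·t^2 - 48·t + 18 1 fois. La primitive du jerk, avec a(0) = 0, donne l'accélération: a(t) = 2·t·(40·t^2 - 12·t + 9). Nous avons l'accélération a(t) = 2·t·(40·t^2 - 12·t + 9). En substituant t = 1: a(1) = 74.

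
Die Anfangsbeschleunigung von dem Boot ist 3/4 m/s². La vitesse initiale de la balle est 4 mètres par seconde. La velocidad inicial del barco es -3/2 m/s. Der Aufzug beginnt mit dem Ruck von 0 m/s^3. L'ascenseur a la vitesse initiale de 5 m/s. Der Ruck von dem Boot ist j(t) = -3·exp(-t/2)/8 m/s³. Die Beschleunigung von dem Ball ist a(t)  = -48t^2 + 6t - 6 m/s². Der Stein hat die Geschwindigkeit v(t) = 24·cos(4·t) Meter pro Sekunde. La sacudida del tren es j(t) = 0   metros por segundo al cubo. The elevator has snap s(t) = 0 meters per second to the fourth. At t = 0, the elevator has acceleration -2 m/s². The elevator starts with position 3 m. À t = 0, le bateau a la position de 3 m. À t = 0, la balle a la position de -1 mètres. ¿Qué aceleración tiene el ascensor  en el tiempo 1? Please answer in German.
Wir müssen das Integral unserer Gleichung für den Snap s(t) = 0 2-mal finden. Das Integral von dem Snap, mit j(0) = 0, ergibt den Ruck: j(t) = 0. Mit ∫j(t)dt und Anwendung von a(0) = -2, finden wir a(t) = -2. Mit a(t) = -2 und Einsetzen von t = 1, finden wir a = -2.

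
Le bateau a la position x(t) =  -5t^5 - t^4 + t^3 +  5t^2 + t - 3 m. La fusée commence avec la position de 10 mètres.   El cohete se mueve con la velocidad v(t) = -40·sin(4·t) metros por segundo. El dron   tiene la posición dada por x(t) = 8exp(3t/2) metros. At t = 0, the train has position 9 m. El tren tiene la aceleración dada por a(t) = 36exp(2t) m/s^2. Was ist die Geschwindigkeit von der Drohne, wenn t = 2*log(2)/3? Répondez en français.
Nous devons dériver notre équation de la position x(t) = 8·exp(3·t/2) 1 fois. En dérivant la position, nous obtenons la vitesse: v(t) = 12·exp(3·t/2). De l'équation de la vitesse v(t) = 12·exp(3·t/2), nous substituons t = 2*log(2)/3 pour obtenir v = 24.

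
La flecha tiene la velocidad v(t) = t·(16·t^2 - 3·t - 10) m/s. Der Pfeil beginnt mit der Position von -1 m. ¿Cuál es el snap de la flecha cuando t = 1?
Para resolver esto, necesitamos tomar 3 derivadas de nuestra ecuación de la velocidad v(t) = t·(16·t^2 - 3·t - 10). Tomando d/dt de v(t), encontramos a(t) = 16·t^2 + t·(32·t - 3) - 3·t - 10. La derivada de la aceleración da la sacudida: j(t) = 96·t - 6. La derivada de la sacudida da el snap: s(t) = 96. Usando s(t) = 96 y sustituyendo t = 1, encontramos s = 96.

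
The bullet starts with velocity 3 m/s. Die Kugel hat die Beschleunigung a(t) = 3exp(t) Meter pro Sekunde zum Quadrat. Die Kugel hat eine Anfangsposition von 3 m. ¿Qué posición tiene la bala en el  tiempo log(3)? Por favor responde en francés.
Nous devons trouver l'intégrale de notre équation de l'accélération a(t) = 3·exp(t) 2 fois. En prenant ∫a(t)dt et en appliquant v(0) = 3, nous trouvons v(t) = 3·exp(t). En prenant ∫v(t)dt et en appliquant x(0) = 3, nous trouvons x(t) = 3·exp(t). De l'équation de la position x(t) = 3·exp(t), nous substituons t = log(3) pour obtenir x = 9.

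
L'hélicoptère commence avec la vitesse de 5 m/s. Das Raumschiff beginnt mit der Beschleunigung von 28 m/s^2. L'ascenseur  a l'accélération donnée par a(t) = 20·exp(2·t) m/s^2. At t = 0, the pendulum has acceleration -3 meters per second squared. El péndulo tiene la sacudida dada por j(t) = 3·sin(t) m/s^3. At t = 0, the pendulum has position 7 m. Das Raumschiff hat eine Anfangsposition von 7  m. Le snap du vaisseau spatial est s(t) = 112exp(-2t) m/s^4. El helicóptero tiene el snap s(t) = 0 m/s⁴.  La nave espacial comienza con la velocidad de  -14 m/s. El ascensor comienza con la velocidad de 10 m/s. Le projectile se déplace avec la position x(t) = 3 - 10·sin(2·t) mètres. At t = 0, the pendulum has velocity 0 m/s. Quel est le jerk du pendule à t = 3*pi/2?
En utilisant j(t) = 3·sin(t) et en substituant t = 3*pi/2, nous trouvons j = -3.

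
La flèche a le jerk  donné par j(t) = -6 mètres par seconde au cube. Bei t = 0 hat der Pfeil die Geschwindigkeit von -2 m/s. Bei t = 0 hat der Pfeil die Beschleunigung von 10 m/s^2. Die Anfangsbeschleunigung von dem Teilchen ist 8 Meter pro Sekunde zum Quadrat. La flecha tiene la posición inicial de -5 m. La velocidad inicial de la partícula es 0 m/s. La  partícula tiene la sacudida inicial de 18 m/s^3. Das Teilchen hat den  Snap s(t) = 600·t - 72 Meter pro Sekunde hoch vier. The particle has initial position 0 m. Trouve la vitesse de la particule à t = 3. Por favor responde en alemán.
Ausgehend von dem Snap s(t) = 600·t - 72, nehmen wir 3 Integrale. Durch Integration von dem Snap und Verwendung der Anfangsbedingung j(0) = 18, erhalten wir j(t) = 300·t^2 - 72·t + 18. Die Stammfunktion von dem Ruck, mit a(0) = 8, ergibt die Beschleunigung: a(t) = 100·t^3 - 36·t^2 + 18·t + 8. Mit ∫a(t)dt und Anwendung von v(0) = 0, finden wir v(t) = t·(25·t^3 - 12·t^2 + 9·t + 8). Wir haben die Geschwindigkeit v(t) = t·(25·t^3 - 12·t^2 + 9·t + 8). Durch Einsetzen von t = 3: v(3) = 1806.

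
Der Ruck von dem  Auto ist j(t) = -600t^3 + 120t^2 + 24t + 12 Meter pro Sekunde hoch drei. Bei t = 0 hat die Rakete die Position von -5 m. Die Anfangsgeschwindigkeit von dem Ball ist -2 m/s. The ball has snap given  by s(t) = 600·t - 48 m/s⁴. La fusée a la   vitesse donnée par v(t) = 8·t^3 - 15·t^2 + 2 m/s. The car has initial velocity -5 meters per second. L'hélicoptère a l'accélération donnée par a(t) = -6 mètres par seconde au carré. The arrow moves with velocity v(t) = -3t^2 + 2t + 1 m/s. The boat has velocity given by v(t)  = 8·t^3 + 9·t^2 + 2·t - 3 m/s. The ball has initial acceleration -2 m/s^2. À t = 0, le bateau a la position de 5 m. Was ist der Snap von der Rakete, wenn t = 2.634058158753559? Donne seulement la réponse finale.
s(2.634058158753559) = 48.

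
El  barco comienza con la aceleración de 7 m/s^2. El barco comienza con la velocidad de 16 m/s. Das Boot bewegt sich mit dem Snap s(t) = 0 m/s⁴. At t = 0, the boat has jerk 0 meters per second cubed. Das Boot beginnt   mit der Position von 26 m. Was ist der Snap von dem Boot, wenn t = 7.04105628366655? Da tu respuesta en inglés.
We have snap s(t) = 0. Substituting t = 7.04105628366655: s(7.04105628366655) = 0.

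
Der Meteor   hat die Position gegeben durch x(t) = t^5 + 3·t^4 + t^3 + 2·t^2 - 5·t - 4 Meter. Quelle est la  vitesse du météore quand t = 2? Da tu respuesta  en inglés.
To solve this, we need to take 1 derivative of our position equation x(t) = t^5 + 3·t^4 + t^3 + 2·t^2 - 5·t - 4. Taking d/dt of x(t), we find v(t) = 5·t^4 + 12·t^3 + 3·t^2 + 4·t - 5. Using v(t) = 5·t^4 + 12·t^3 + 3·t^2 + 4·t - 5 and substituting t = 2, we find v = 191.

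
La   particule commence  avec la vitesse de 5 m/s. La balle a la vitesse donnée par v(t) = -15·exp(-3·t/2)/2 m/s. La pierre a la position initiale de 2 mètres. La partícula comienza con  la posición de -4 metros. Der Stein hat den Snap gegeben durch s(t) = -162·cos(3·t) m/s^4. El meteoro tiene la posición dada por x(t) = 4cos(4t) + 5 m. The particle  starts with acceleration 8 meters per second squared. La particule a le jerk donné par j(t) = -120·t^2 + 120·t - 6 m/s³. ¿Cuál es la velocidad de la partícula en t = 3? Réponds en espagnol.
Para resolver esto, necesitamos tomar 2 antiderivadas de nuestra ecuación de la sacudida j(t) = -120·t^2 + 120·t - 6. La integral de la sacudida, con a(0) = 8, da la aceleración: a(t) = -40·t^3 + 60·t^2 - 6·t + 8. La integral de la aceleración, con v(0) = 5, da la velocidad: v(t) = -10·t^4 + 20·t^3 - 3·t^2 + 8·t + 5. Tenemos la velocidad v(t) = -10·t^4 + 20·t^3 - 3·t^2 + 8·t + 5. Sustituyendo t = 3: v(3) = -268.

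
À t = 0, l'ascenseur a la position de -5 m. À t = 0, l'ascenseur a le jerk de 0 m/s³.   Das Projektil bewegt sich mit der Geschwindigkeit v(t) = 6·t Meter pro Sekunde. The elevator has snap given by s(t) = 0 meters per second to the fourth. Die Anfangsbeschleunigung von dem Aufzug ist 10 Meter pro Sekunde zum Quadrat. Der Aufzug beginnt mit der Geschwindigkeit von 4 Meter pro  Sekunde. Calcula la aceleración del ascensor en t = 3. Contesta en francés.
Nous devons intégrer notre équation du snap s(t) = 0 2 fois. En intégrant le snap et en utilisant la condition initiale j(0) = 0, nous obtenons j(t) = 0. L'intégrale du jerk, avec a(0) = 10, donne l'accélération: a(t) = 10. En utilisant a(t) = 10 et en substituant t = 3, nous trouvons a = 10.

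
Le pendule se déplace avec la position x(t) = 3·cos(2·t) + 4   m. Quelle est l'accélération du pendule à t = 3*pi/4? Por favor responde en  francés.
Pour résoudre ceci, nous devons prendre 2 dérivées de notre équation de la position x(t) = 3·cos(2·t) + 4. La dérivée de la position donne la vitesse: v(t) = -6·sin(2·t). En prenant d/dt de v(t), nous trouvons a(t) = -12·cos(2·t). En utilisant a(t) = -12·cos(2·t) et en substituant t = 3*pi/4, nous trouvons a = 0.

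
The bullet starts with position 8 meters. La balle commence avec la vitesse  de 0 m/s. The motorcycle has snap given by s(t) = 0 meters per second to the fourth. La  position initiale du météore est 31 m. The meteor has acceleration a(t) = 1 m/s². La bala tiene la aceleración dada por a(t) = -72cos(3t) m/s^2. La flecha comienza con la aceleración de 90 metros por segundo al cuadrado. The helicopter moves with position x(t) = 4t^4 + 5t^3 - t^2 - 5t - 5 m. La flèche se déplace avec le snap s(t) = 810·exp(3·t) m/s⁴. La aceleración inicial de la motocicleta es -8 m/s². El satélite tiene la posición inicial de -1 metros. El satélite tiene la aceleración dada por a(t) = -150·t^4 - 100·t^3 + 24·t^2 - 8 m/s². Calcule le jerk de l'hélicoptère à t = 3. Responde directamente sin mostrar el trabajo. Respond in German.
Bei t = 3, j = 318.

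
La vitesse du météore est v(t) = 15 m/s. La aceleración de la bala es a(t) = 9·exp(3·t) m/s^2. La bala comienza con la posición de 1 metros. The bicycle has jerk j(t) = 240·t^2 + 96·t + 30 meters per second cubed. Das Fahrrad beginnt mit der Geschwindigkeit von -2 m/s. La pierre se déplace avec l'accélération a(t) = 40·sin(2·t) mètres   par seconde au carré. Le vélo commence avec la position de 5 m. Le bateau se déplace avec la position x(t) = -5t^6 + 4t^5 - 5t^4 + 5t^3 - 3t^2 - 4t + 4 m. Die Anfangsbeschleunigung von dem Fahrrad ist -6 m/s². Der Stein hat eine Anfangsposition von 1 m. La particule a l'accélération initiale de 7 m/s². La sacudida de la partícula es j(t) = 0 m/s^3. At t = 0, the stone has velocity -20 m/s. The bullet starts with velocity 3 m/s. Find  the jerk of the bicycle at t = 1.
We have jerk j(t) = 240·t^2 + 96·t + 30. Substituting t = 1: j(1) = 366.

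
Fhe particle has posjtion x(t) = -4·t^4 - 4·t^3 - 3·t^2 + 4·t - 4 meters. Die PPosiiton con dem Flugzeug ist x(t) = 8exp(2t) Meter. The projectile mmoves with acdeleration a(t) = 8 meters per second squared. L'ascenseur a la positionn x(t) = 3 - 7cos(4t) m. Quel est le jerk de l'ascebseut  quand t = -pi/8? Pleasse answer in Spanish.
Partiendo de la posición x(t) = 3 - 7·cos(4·t), tomamos 3 derivadas. La derivada de la posición da la velocidad: v(t) = 28·sin(4·t). Derivando la velocidad, obtenemos la aceleración: a(t) = 112·cos(4·t). Derivando la aceleración, obtenemos la sacudida: j(t) = -448·sin(4·t). Tenemos la sacudida j(t) = -448·sin(4·t). Sustituyendo t = -pi/8: j(-pi/8) = 448.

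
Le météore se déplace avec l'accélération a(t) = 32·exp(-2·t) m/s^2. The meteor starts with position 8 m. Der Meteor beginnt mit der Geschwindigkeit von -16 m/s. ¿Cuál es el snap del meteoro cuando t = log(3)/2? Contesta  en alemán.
Um dies zu lösen, müssen wir 2 Ableitungen unserer Gleichung für die Beschleunigung a(t) = 32·exp(-2·t) nehmen. Durch Ableiten von der Beschleunigung erhalten wir den Ruck: j(t) = -64·exp(-2·t). Mit d/dt von j(t) finden wir s(t) = 128·exp(-2·t). Mit s(t) = 128·exp(-2·t) und Einsetzen von t = log(3)/2, finden wir s = 128/3.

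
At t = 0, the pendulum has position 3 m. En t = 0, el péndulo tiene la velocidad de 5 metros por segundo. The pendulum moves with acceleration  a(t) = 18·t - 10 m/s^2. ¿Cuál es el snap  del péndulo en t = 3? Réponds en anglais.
To solve this, we need to take 2 derivatives of our acceleration equation a(t) = 18·t - 10. Taking d/dt of a(t), we find j(t) = 18. Taking d/dt of j(t), we find s(t) = 0. Using s(t) = 0 and substituting t = 3, we find s = 0.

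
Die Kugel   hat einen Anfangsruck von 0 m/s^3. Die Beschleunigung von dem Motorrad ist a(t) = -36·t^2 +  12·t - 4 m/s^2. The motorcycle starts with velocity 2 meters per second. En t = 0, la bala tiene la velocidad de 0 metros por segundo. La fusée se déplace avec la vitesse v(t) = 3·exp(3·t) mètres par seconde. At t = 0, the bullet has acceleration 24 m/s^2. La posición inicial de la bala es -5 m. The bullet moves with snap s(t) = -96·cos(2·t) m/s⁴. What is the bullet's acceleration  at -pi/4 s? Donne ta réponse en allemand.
Ausgehend von dem Snap s(t) = -96·cos(2·t), nehmen wir 2 Stammfunktionen. Die Stammfunktion von dem Snap, mit j(0) = 0, ergibt den Ruck: j(t) = -48·sin(2·t). Durch Integration von dem Ruck und Verwendung der Anfangsbedingung a(0) = 24, erhalten wir a(t) = 24·cos(2·t). Aus der Gleichung für die Beschleunigung a(t) = 24·cos(2·t), setzen wir t = -pi/4 ein und erhalten a = 0.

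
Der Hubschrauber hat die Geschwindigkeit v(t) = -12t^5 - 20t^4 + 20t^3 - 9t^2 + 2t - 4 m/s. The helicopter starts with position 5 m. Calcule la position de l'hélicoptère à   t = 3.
Pour résoudre ceci, nous devons prendre 1 intégrale de notre équation de la vitesse v(t) = -12·t^5 - 20·t^4 + 20·t^3 - 9·t^2 + 2·t - 4. L'intégrale de la vitesse est la position. En utilisant x(0) = 5, nous obtenons x(t) = -2·t^6 - 4·t^5 + 5·t^4 - 3·t^3 + t^2 - 4·t + 5. Nous avons la position x(t) = -2·t^6 - 4·t^5 + 5·t^4 - 3·t^3 + t^2 - 4·t + 5. En substituant t = 3: x(3) = -2104.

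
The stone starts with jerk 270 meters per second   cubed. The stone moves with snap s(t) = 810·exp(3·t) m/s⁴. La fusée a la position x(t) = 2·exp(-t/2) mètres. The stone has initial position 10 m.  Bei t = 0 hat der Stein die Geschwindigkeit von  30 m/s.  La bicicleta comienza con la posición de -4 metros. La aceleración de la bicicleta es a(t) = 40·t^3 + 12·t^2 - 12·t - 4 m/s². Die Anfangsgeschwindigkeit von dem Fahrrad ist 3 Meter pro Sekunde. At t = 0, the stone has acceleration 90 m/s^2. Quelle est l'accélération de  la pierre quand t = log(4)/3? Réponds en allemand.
Wir müssen die Stammfunktion unserer Gleichung für den Snap s(t) = 810·exp(3·t) 2-mal finden. Durch Integration von dem Snap und Verwendung der Anfangsbedingung j(0) = 270, erhalten wir j(t) = 270·exp(3·t). Durch Integration von dem Ruck und Verwendung der Anfangsbedingung a(0) = 90, erhalten wir a(t) = 90·exp(3·t). Aus der Gleichung für die Beschleunigung a(t) = 90·exp(3·t), setzen wir t = log(4)/3 ein und erhalten a = 360.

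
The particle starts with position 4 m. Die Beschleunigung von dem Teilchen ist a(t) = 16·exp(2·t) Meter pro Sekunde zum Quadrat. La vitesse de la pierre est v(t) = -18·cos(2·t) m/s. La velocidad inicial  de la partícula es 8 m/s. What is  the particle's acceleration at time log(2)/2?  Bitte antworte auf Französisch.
En utilisant a(t) = 16·exp(2·t) et en substituant t = log(2)/2, nous trouvons a = 32.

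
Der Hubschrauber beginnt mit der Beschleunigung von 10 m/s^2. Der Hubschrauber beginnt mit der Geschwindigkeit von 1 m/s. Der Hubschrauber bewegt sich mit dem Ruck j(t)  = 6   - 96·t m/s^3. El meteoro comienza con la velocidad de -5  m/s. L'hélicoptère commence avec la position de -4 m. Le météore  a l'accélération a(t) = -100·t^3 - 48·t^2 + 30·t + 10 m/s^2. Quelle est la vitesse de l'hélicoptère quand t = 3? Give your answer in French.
Nous devons intégrer notre équation du jerk j(t) = 6 - 96·t 2 fois. En intégrant le jerk et en utilisant la condition initiale a(0) = 10, nous obtenons a(t) = -48·t^2 + 6·t + 10. L'intégrale de l'accélération, avec v(0) = 1, donne la vitesse: v(t) = -16·t^3 + 3·t^2 + 10·t + 1. De l'équation de la vitesse v(t) = -16·t^3 + 3·t^2 + 10·t + 1, nous substituons t = 3 pour obtenir v = -374.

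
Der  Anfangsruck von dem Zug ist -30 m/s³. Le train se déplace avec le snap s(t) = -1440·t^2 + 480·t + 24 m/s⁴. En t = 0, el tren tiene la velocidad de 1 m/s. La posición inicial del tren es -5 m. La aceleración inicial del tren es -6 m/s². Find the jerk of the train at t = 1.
Starting from snap s(t) = -1440·t^2 + 480·t + 24, we take 1 antiderivative. The integral of snap, with j(0) = -30, gives jerk: j(t) = -480·t^3 + 240·t^2 + 24·t - 30. From the given jerk equation j(t) = -480·t^3 + 240·t^2 + 24·t - 30, we substitute t = 1 to get j = -246.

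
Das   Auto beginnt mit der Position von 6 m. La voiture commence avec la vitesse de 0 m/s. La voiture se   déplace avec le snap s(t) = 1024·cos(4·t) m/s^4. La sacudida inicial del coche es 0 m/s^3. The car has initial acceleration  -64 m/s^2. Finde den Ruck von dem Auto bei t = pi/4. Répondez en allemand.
Um dies zu lösen, müssen wir 1 Stammfunktion unserer Gleichung für den Snap s(t) = 1024·cos(4·t) finden. Mit ∫s(t)dt und Anwendung von j(0) = 0, finden wir j(t) = 256·sin(4·t). Mit j(t) = 256·sin(4·t) und Einsetzen von t = pi/4, finden wir j = 0.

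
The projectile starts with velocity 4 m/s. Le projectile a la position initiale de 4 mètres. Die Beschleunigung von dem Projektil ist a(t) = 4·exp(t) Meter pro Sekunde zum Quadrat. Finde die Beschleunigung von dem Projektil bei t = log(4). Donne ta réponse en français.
En utilisant a(t) = 4·exp(t) et en substituant t = log(4), nous trouvons a = 16.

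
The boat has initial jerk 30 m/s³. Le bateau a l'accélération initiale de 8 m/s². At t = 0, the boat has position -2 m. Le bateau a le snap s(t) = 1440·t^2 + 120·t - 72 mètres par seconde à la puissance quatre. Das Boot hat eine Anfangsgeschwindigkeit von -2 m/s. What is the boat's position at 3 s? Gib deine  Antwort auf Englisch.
To solve this, we need to take 4 integrals of our snap equation s(t) = 1440·t^2 + 120·t - 72. The integral of snap, with j(0) = 30, gives jerk: j(t) = 480·t^3 + 60·t^2 - 72·t + 30. Finding the integral of j(t) and using a(0) = 8: a(t) = 120·t^4 + 20·t^3 - 36·t^2 + 30·t + 8. The integral of acceleration is velocity. Using v(0) = -2, we get v(t) = 24·t^5 + 5·t^4 - 12·t^3 + 15·t^2 + 8·t - 2. The integral of velocity, with x(0) = -2, gives position: x(t) = 4·t^6 + t^5 - 3·t^4 + 5·t^3 + 4·t^2 - 2·t - 2. From the given position equation x(t) = 4·t^6 + t^5 - 3·t^4 + 5·t^3 + 4·t^2 - 2·t - 2, we substitute t = 3 to get x = 3079.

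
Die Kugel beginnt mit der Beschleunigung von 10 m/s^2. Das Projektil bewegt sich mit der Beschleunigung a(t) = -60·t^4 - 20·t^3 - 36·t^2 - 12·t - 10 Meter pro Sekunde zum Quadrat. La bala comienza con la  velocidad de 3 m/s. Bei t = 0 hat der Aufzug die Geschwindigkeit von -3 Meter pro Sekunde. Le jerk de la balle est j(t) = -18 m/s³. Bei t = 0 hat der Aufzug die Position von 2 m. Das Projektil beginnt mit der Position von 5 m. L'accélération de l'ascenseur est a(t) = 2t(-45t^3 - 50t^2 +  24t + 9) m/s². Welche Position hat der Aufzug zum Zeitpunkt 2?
Ausgehend von der Beschleunigung a(t) = 2·t·(-45·t^3 - 50·t^2 + 24·t + 9), nehmen wir 2 Integrale. Die Stammfunktion von der Beschleunigung ist die Geschwindigkeit. Mit v(0) = -3 erhalten wir v(t) = -18·t^5 - 25·t^4 + 16·t^3 + 9·t^2 - 3. Das Integral von der Geschwindigkeit, mit x(0) = 2, ergibt die Position: x(t) = -3·t^6 - 5·t^5 + 4·t^4 + 3·t^3 - 3·t + 2. Wir haben die Position x(t) = -3·t^6 - 5·t^5 + 4·t^4 + 3·t^3 - 3·t + 2. Durch Einsetzen von t = 2: x(2) = -268.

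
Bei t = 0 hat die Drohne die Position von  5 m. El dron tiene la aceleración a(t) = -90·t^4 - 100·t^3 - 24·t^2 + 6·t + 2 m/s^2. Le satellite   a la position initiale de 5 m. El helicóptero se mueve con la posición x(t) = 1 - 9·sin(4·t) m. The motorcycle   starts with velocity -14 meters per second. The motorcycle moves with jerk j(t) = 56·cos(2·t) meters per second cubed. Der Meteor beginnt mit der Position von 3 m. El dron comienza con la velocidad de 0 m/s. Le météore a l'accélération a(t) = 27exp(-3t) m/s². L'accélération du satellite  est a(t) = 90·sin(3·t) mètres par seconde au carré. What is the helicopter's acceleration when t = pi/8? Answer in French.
Pour résoudre ceci, nous devons prendre 2 dérivées de notre équation de la position x(t) = 1 - 9·sin(4·t). La dérivée de la position donne la vitesse: v(t) = -36·cos(4·t). En prenant d/dt de v(t), nous trouvons a(t) = 144·sin(4·t). Nous avons l'accélération a(t) = 144·sin(4·t). En substituant t = pi/8: a(pi/8) = 144.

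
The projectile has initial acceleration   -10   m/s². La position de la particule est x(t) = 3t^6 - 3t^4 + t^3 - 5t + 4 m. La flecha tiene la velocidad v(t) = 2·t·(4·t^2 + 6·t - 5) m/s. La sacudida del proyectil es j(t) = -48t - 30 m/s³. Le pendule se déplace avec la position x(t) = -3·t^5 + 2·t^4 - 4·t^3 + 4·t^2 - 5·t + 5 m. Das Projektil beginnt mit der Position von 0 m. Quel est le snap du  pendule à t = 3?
En partant de la position x(t) = -3·t^5 + 2·t^4 - 4·t^3 + 4·t^2 - 5·t + 5, nous prenons 4 dérivées. La dérivée de la position donne la vitesse: v(t) = -15·t^4 + 8·t^3 - 12·t^2 + 8·t - 5. En prenant d/dt de v(t), nous trouvons a(t) = -60·t^3 + 24·t^2 - 24·t + 8. La dérivée de l'accélération donne le jerk: j(t) = -180·t^2 + 48·t - 24. En dérivant le jerk, nous obtenons le snap: s(t) = 48 - 360·t. Nous avons le snap s(t) = 48 - 360·t. En substituant t = 3: s(3) = -1032.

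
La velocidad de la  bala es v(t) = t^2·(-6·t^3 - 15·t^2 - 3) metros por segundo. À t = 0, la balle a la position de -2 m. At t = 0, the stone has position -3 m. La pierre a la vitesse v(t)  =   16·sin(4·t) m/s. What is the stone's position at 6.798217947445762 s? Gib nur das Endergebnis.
x(6.798217947445762) = 2.88015342773447.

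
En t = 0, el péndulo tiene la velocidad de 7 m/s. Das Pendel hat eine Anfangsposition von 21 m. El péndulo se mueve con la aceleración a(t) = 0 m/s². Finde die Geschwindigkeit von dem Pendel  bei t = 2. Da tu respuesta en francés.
En partant de l'accélération a(t) = 0, nous prenons 1 primitive. La primitive de l'accélération, avec v(0) = 7, donne la vitesse: v(t) = 7. Nous avons la vitesse v(t) = 7. En substituant t = 2: v(2) = 7.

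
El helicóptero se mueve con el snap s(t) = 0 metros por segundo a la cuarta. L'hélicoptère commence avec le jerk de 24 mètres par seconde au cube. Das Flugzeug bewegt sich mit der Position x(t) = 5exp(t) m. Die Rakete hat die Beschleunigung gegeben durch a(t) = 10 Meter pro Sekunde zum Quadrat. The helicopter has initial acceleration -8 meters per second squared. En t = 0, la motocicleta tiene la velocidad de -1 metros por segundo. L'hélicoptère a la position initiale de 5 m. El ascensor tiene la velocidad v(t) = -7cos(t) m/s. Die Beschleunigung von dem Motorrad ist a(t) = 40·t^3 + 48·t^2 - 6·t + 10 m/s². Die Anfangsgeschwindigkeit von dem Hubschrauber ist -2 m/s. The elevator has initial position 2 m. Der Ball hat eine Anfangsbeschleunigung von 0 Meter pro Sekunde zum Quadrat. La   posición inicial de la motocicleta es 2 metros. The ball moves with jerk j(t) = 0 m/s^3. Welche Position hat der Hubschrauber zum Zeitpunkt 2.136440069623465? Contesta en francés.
En partant du snap s(t) = 0, nous prenons 4 primitives. L'intégrale du snap, avec j(0) = 24, donne le jerk: j(t) = 24. La primitive du jerk est l'accélération. En utilisant a(0) = -8, nous obtenons a(t) = 24·t - 8. En prenant ∫a(t)dt et en appliquant v(0) = -2, nous trouvons v(t) = 12·t^2 - 8·t - 2. En prenant ∫v(t)dt et en appliquant x(0) = 5, nous trouvons x(t) = 4·t^3 - 4·t^2 - 2·t + 5. Nous avons la position x(t) = 4·t^3 - 4·t^2 - 2·t + 5. En substituant t = 2.136440069623465: x(2.136440069623465) = 21.4756797554102.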